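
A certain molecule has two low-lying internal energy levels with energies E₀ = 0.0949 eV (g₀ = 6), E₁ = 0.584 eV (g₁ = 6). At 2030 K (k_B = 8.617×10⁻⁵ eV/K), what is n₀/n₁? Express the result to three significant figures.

k_BT = 8.617×10⁻⁵ × 2030 K = 0.17493 eV.
n₀/n₁ = (g₀/g₁) exp[−(E₀−E₁)/kT] = (6/6) × exp(−(-0.4891 eV)/(0.17493 eV)) = (6/6) × exp(2.7960) = 16.4.

16.4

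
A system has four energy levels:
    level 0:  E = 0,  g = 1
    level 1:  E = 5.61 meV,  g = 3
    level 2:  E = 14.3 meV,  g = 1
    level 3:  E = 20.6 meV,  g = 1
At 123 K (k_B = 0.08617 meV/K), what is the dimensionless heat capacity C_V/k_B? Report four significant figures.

k_BT = 0.08617 × 123 K = 10.5989 meV.
Eᵢ/kT = 0, 0.529300, 1.34920, 1.94360.
Z = Σ gᵢe^(−Eᵢ/kT) = 1·e^(−0) + 3·e^(−0.529300) + 1·e^(−1.34920) + 1·e^(−1.94360) = 1.00000 + 1.76705 + 0.259448 + 0.143188 = 3.16969.
⟨E⟩ = 5.22856 meV, ⟨E²⟩ = 53.4534 meV².
C_V/k_B = (⟨E²⟩ − ⟨E⟩²)/(kT)² = (53.4534 − 27.3378)/112.337 = 0.2325.

0.2325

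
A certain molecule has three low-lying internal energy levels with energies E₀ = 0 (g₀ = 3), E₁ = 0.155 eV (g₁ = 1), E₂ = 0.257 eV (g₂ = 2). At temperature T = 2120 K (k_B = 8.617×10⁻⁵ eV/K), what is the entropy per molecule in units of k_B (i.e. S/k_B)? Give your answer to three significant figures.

k_BT = 8.617×10⁻⁵ × 2120 K = 0.18268 eV.
Eᵢ/kT = 0, 0.84848, 1.4068.
Z = Σ gᵢe^(−Eᵢ/kT) = 3·e^(−0) + 1·e^(−0.84848) + 2·e^(−1.4068) = 3.0000 + 0.42807 + 0.48985 = 3.9179.
⟨E⟩ = Σ EᵢPᵢ = 0.049068 eV.
S/k_B = ln Z + ⟨E⟩/kT = ln(3.9179) + 0.049068/0.18268 = 1.3656 + 0.26860 = 1.63.

1.63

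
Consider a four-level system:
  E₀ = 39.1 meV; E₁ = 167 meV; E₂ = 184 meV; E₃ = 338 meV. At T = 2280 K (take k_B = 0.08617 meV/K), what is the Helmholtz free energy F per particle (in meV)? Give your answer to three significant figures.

k_BT = 0.08617 × 2280 K = 196.47 meV.
Eᵢ/kT = 0.19901, 0.85000, 0.93653, 1.7204.
Z = Σ e^(−Eᵢ/kT) = e^(−0.19901) + e^(−0.85000) + e^(−0.93653) + e^(−1.7204) = 0.81954 + 0.42741 + 0.39199 + 0.17899 = 1.8179.
F = −kT ln Z = −196.47 × ln(1.8179) = −196.47 × 0.59768 = -117 meV.

-117 meV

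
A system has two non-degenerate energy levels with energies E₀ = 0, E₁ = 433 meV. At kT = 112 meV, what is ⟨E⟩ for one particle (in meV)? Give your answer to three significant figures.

8.88 meV

Eᵢ/kT = 0, 3.8661.
Z = Σ e^(−Eᵢ/kT) = e^(−0) + e^(−3.8661) = 1.0000 + 0.020940 = 1.0209.
⟨E⟩ = Σ Eᵢ e^(−Eᵢ/kT) / Z = (0·1.0000 + 433·0.020940) / 1.0209 = 8.88 meV.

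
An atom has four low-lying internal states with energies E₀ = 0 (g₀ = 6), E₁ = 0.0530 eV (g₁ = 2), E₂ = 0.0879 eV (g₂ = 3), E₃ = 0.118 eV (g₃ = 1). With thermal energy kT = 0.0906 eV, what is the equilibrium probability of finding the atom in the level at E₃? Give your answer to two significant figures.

0.032

Eᵢ/kT = 0, 0.5850, 0.9702, 1.302.
Z = Σ gᵢe^(−Eᵢ/kT) = 6·e^(−0) + 2·e^(−0.5850) + 3·e^(−0.9702) + 1·e^(−1.302) = 6.000 + 1.114 + 1.137 + 0.2720 = 8.523.
P₃ = g₃ e^(−E₃/kT) / Z = 0.2720/8.523 = 0.032.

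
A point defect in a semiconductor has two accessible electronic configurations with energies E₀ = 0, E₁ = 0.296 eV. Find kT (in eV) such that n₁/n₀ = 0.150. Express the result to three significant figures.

0.156 eV

n₁/n₀ = exp[−(E₁−E₀)/kT] = 0.150.
⇒ (E₁−E₀)/kT = ln(1/0.150) = ln(6.6667) = 1.8971.
kT = 0.296 eV / 1.8971 = 0.156 eV.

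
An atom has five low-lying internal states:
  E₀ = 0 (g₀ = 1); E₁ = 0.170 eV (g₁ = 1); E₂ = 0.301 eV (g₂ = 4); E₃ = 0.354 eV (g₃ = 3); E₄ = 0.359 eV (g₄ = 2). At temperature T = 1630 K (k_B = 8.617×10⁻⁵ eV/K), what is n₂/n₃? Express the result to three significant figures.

k_BT = 8.617×10⁻⁵ × 1630 K = 0.14046 eV.
n₂/n₃ = (g₂/g₃) exp[−(E₂−E₃)/kT] = (4/3) × exp(−(-0.053 eV)/(0.14046 eV)) = (4/3) × exp(0.37733) = 1.94.

1.94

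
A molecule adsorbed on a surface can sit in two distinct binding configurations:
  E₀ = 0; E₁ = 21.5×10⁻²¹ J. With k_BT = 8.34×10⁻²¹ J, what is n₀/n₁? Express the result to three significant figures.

n₀/n₁ = exp[−(E₀−E₁)/kT] = exp(−(-21.5 ×10⁻²¹ J)/(8.34 ×10⁻²¹ J)) = exp(2.5779) = 13.2.

13.2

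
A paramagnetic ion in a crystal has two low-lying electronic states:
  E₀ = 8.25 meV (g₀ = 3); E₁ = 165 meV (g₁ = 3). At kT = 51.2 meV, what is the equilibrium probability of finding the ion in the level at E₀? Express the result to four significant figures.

0.9553

Eᵢ/kT = 0.161133, 3.22266.
Z = Σ gᵢe^(−Eᵢ/kT) = 3·e^(−0.161133) + 3·e^(−3.22266) = 2.55354 + 0.119547 = 2.67309.
P₀ = g₀ e^(−E₀/kT) / Z = 2.55354/2.67309 = 0.9553.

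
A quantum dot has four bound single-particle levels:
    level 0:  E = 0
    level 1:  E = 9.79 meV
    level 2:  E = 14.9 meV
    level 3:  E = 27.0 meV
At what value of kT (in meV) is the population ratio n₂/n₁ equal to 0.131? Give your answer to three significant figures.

2.51 meV

n₂/n₁ = exp[−(E₂−E₁)/kT] = 0.131.
⇒ (E₂−E₁)/kT = ln(1/0.131) = ln(7.6336) = 2.0326.
kT = 5.11 meV / 2.0326 = 2.51 meV.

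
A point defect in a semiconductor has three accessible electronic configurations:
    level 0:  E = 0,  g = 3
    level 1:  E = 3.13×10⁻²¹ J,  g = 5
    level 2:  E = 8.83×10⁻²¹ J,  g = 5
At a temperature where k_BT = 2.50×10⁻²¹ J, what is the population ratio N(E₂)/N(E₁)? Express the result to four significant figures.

n₂/n₁ = (g₂/g₁) exp[−(E₂−E₁)/kT] = (5/5) × exp(−(5.70 ×10⁻²¹ J)/(2.50 ×10⁻²¹ J)) = (5/5) × exp(-2.28000) = 0.1023.

0.1023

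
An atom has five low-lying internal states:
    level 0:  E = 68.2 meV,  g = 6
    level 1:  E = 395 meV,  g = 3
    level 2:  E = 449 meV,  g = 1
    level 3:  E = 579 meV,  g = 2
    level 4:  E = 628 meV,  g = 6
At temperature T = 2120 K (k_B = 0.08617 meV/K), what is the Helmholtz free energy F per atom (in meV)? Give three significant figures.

k_BT = 0.08617 × 2120 K = 182.68 meV.
Eᵢ/kT = 0.37333, 2.1623, 2.4578, 3.1695, 3.4377.
Z = Σ gᵢe^(−Eᵢ/kT) = 6·e^(−0.37333) + 3·e^(−2.1623) + 1·e^(−2.4578) + 2·e^(−3.1695) + 6·e^(−3.4377) = 4.1306 + 0.34518 + 0.085623 + 0.084049 + 0.19283 = 4.8383.
F = −kT ln Z = −182.68 × ln(4.8383) = −182.68 × 1.5766 = -288 meV.

-288 meV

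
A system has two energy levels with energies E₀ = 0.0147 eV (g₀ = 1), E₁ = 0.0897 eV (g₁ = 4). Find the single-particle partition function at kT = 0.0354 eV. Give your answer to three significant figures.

Z = 0.978

Eᵢ/kT = 0.41525, 2.5339.
Z = Σ gᵢe^(−Eᵢ/kT) = 1·e^(−0.41525) + 4·e^(−2.5339) = 0.66018 + 0.31740 = 0.97758.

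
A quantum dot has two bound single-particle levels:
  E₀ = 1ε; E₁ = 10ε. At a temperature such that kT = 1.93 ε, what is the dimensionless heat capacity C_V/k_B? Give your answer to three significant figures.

Eᵢ/kT = 0.51813, 5.1813.
Z = Σ e^(−Eᵢ/kT) = e^(−0.51813) + e^(−5.1813) = 0.59563 + 0.0056207 = 0.60125.
⟨E⟩ = 1.0841 ε, ⟨E²⟩ = 1.9255 ε².
C_V/k_B = (⟨E²⟩ − ⟨E⟩²)/(kT)² = (1.9255 − 1.1753)/3.7249 = 0.201.

0.201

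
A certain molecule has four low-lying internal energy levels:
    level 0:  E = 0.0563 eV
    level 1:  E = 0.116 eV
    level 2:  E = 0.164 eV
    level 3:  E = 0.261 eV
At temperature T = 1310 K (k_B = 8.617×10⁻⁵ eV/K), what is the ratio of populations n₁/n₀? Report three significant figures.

k_BT = 8.617×10⁻⁵ × 1310 K = 0.11288 eV.
n₁/n₀ = exp[−(E₁−E₀)/kT] = exp(−(0.0597 eV)/(0.11288 eV)) = exp(-0.52888) = 0.589.

0.589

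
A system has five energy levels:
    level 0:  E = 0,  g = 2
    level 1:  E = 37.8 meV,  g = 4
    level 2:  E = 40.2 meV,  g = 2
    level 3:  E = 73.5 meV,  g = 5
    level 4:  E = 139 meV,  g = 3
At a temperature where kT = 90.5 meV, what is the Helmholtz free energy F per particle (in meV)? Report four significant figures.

-196.6 meV

Eᵢ/kT = 0, 0.417680, 0.444199, 0.812155, 1.53591.
Z = Σ gᵢe^(−Eᵢ/kT) = 2·e^(−0) + 4·e^(−0.417680) + 2·e^(−0.444199) + 5·e^(−0.812155) + 3·e^(−1.53591) = 2.00000 + 2.63429 + 1.28268 + 2.21950 + 0.645779 = 8.78225.
F = −kT ln Z = −90.5 × ln(8.78225) = −90.5 × 2.17273 = -196.6 meV.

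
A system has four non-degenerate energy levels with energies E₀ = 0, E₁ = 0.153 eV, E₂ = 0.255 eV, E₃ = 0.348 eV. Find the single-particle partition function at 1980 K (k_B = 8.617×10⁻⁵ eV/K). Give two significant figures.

k_BT = 8.617×10⁻⁵ × 1980 K = 0.1706 eV.
Eᵢ/kT = 0, 0.8968, 1.495, 2.040.
Z = Σ e^(−Eᵢ/kT) = e^(−0) + e^(−0.8968) + e^(−1.495) + e^(−2.040) = 1.000 + 0.4079 + 0.2242 + 0.1300 = 1.762.

Z = 1.8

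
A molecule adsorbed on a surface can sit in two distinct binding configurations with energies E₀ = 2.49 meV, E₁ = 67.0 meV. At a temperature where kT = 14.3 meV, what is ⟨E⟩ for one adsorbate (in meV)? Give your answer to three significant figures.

Eᵢ/kT = 0.17413, 4.6853.
Z = Σ e^(−Eᵢ/kT) = e^(−0.17413) + e^(−4.6853) = 0.84019 + 0.0092300 = 0.84942.
⟨E⟩ = Σ Eᵢ e^(−Eᵢ/kT) / Z = (2.49·0.84019 + 67.0·0.0092300) / 0.84942 = 3.19 meV.

3.19 meV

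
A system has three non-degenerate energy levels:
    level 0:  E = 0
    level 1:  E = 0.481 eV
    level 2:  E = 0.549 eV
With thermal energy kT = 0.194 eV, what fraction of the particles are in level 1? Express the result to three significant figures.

Eᵢ/kT = 0, 2.4794, 2.8299.
Z = Σ e^(−Eᵢ/kT) = e^(−0) + e^(−2.4794) + e^(−2.8299) = 1.0000 + 0.083793 + 0.059019 = 1.1428.
P₁ = e^(−E₁/kT) / Z = 0.083793/1.1428 = 0.0733.

0.0733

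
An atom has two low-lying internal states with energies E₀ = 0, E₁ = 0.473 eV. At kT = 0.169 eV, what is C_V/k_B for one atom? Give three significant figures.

Eᵢ/kT = 0, 2.7988.
Z = Σ e^(−Eᵢ/kT) = e^(−0) + e^(−2.7988) = 1.0000 + 0.060883 = 1.0609.
⟨E⟩ = 0.027145 eV, ⟨E²⟩ = 0.012839 eV².
C_V/k_B = (⟨E²⟩ − ⟨E⟩²)/(kT)² = (0.012839 − 0.00073685)/0.028561 = 0.424.

0.424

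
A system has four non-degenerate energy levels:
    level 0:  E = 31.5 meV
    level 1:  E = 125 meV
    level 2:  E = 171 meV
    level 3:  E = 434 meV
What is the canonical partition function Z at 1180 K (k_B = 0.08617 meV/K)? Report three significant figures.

k_BT = 0.08617 × 1180 K = 101.68 meV.
Eᵢ/kT = 0.30980, 1.2293, 1.6817, 4.2683.
Z = Σ e^(−Eᵢ/kT) = e^(−0.30980) + e^(−1.2293) + e^(−1.6817) + e^(−4.2683) = 0.73359 + 0.29250 + 0.18606 + 0.014006 = 1.2262.

Z = 1.23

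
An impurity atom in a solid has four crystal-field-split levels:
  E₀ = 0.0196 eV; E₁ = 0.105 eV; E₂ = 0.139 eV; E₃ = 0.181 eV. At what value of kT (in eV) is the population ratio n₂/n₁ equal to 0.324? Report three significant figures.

0.0302 eV

n₂/n₁ = exp[−(E₂−E₁)/kT] = 0.324.
⇒ (E₂−E₁)/kT = ln(1/0.324) = ln(3.0864) = 1.1270.
kT = 0.034 eV / 1.1270 = 0.0302 eV.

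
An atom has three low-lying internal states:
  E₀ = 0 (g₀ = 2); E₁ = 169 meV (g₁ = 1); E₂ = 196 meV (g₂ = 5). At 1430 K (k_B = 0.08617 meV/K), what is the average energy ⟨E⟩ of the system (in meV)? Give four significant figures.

74.13 meV

k_BT = 0.08617 × 1430 K = 123.223 meV.
Eᵢ/kT = 0, 1.37150, 1.59061.
Z = Σ gᵢe^(−Eᵢ/kT) = 2·e^(−0) + 1·e^(−1.37150) + 5·e^(−1.59061) = 2.00000 + 0.253726 + 1.01901 = 3.27274.
⟨E⟩ = Σ Eᵢ gᵢe^(−Eᵢ/kT) / Z = (0·2.00000 + 169·0.253726 + 196·1.01901) / 3.27274 = 74.13 meV.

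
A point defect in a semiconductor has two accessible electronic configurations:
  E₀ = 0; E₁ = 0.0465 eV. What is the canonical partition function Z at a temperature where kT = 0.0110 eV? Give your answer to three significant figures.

Z = 1.01

Eᵢ/kT = 0, 4.2273.
Z = Σ e^(−Eᵢ/kT) = e^(−0) + e^(−4.2273) = 1.0000 + 0.014592 = 1.0146.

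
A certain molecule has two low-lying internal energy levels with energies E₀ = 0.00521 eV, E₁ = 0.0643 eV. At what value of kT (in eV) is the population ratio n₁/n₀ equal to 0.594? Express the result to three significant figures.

n₁/n₀ = exp[−(E₁−E₀)/kT] = 0.594.
⇒ (E₁−E₀)/kT = ln(1/0.594) = ln(1.6835) = 0.52087.
kT = 0.05909 eV / 0.52087 = 0.113 eV.

0.113 eV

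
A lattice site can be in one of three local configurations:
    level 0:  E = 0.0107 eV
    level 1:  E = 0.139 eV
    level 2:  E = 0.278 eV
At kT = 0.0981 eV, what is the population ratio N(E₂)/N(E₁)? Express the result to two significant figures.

n₂/n₁ = exp[−(E₂−E₁)/kT] = exp(−(0.139 eV)/(0.0981 eV)) = exp(-1.417) = 0.24.

0.24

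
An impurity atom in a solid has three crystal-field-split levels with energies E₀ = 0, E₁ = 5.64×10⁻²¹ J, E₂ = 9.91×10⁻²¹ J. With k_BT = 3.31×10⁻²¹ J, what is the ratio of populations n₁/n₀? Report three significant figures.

0.182

n₁/n₀ = exp[−(E₁−E₀)/kT] = exp(−(5.64 ×10⁻²¹ J)/(3.31 ×10⁻²¹ J)) = exp(-1.7039) = 0.182.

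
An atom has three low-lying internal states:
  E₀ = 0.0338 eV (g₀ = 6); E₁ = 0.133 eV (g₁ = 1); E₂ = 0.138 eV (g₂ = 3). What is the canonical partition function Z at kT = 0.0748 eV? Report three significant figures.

Eᵢ/kT = 0.45187, 1.7781, 1.8449.
Z = Σ gᵢe^(−Eᵢ/kT) = 6·e^(−0.45187) + 1·e^(−1.7781) + 3·e^(−1.8449) = 3.8186 + 0.16896 + 0.47412 = 4.4617.

Z = 4.46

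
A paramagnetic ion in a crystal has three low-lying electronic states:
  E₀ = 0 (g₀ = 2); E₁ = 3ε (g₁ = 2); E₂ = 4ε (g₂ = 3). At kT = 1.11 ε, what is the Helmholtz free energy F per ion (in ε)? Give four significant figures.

Eᵢ/kT = 0, 2.70270, 3.60360.
Z = Σ gᵢe^(−Eᵢ/kT) = 2·e^(−0) + 2·e^(−2.70270) + 3·e^(−3.60360) = 2.00000 + 0.134049 + 0.0816766 = 2.21573.
F = −kT ln Z = −1.11 × ln(2.21573) = −1.11 × 0.795582 = -0.8831 ε.

-0.8831 ε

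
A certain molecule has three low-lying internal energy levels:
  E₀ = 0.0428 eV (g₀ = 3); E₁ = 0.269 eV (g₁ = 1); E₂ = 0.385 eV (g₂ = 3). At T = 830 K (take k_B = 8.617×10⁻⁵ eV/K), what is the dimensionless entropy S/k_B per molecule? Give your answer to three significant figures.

k_BT = 8.617×10⁻⁵ × 830 K = 0.071521 eV.
Eᵢ/kT = 0.59843, 3.7611, 5.3830.
Z = Σ gᵢe^(−Eᵢ/kT) = 3·e^(−0.59843) + 1·e^(−3.7611) + 3·e^(−5.3830) = 1.6490 + 0.023258 + 0.013782 = 1.6860.
⟨E⟩ = Σ EᵢPᵢ = 0.048719 eV.
S/k_B = ln Z + ⟨E⟩/kT = ln(1.6860) + 0.048719/0.071521 = 0.52236 + 0.68118 = 1.20.

1.20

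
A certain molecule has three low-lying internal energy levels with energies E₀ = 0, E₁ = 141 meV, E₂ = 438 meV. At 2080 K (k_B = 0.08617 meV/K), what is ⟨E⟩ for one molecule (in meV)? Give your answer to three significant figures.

66.3 meV

k_BT = 0.08617 × 2080 K = 179.23 meV.
Eᵢ/kT = 0, 0.78670, 2.4438.
Z = Σ e^(−Eᵢ/kT) = e^(−0) + e^(−0.78670) + e^(−2.4438) = 1.0000 + 0.45534 + 0.086830 = 1.5422.
⟨E⟩ = Σ Eᵢ e^(−Eᵢ/kT) / Z = (0·1.0000 + 141·0.45534 + 438·0.086830) / 1.5422 = 66.3 meV.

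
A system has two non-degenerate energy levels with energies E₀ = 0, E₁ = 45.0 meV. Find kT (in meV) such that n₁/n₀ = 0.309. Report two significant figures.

38 meV

n₁/n₀ = exp[−(E₁−E₀)/kT] = 0.309.
⇒ (E₁−E₀)/kT = ln(1/0.309) = ln(3.236) = 1.174.
kT = 45.0 meV / 1.174 = 38 meV.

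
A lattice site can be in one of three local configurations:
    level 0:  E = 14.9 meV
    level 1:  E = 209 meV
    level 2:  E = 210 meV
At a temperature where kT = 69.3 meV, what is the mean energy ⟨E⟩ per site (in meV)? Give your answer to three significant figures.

35.8 meV

Eᵢ/kT = 0.21501, 3.0159, 3.0303.
Z = Σ e^(−Eᵢ/kT) = e^(−0.21501) + e^(−3.0159) + e^(−3.0303) = 0.80653 + 0.049002 + 0.048301 = 0.90383.
⟨E⟩ = Σ Eᵢ e^(−Eᵢ/kT) / Z = (14.9·0.80653 + 209·0.049002 + 210·0.048301) / 0.90383 = 35.8 meV.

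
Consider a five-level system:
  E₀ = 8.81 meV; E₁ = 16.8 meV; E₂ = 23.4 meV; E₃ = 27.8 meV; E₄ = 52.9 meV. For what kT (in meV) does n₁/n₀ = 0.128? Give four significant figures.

n₁/n₀ = exp[−(E₁−E₀)/kT] = 0.128.
⇒ (E₁−E₀)/kT = ln(1/0.128) = ln(7.81250) = 2.05573.
kT = 7.99 meV / 2.05573 = 3.887 meV.

3.887 meV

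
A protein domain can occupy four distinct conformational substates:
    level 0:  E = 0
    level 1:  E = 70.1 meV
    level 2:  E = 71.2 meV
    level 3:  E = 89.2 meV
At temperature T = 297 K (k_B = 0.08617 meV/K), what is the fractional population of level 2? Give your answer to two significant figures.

k_BT = 0.08617 × 297 K = 25.59 meV.
Eᵢ/kT = 0, 2.739, 2.782, 3.486.
Z = Σ e^(−Eᵢ/kT) = e^(−0) + e^(−2.739) + e^(−2.782) + e^(−3.486) = 1.000 + 0.06463 + 0.06191 + 0.03062 = 1.157.
P₂ = e^(−E₂/kT) / Z = 0.06191/1.157 = 0.054.

0.054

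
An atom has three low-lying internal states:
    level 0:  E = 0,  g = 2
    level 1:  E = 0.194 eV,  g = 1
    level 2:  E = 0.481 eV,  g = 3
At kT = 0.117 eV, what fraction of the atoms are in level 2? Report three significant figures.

Eᵢ/kT = 0, 1.6581, 4.1111.
Z = Σ gᵢe^(−Eᵢ/kT) = 2·e^(−0) + 1·e^(−1.6581) + 3·e^(−4.1111) = 2.0000 + 0.19050 + 0.049169 = 2.2397.
P₂ = g₂ e^(−E₂/kT) / Z = 0.049169/2.2397 = 0.0220.

0.0220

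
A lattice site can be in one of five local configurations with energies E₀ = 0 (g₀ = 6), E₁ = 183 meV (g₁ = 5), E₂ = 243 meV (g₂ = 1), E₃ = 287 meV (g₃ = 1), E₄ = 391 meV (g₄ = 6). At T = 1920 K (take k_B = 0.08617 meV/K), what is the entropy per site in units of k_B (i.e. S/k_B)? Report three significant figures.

k_BT = 0.08617 × 1920 K = 165.45 meV.
Eᵢ/kT = 0, 1.1061, 1.4687, 1.7347, 2.3633.
Z = Σ gᵢe^(−Eᵢ/kT) = 6·e^(−0) + 5·e^(−1.1061) + 1·e^(−1.4687) + 1·e^(−1.7347) + 6·e^(−2.3633) = 6.0000 + 1.6542 + 0.23022 + 0.17645 + 0.56465 = 8.6255.
⟨E⟩ = Σ EᵢPᵢ = 73.049 meV.
S/k_B = ln Z + ⟨E⟩/kT = ln(8.6255) + 73.049/165.45 = 2.1547 + 0.44152 = 2.60.

2.60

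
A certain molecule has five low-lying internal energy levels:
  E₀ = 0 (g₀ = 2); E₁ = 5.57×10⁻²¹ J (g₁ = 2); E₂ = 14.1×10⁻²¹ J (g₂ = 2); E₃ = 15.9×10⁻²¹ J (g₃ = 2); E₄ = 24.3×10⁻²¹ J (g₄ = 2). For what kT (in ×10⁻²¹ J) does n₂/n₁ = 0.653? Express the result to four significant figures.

20.02 ×10⁻²¹ J

n₂/n₁ = (g₂/g₁) exp[−(E₂−E₁)/kT] = 0.653.
⇒ (E₂−E₁)/kT = ln((2/2)/0.653) = ln(1.53139) = 0.426176.
kT = 8.53 ×10⁻²¹ J / 0.426176 = 20.02 ×10⁻²¹ J.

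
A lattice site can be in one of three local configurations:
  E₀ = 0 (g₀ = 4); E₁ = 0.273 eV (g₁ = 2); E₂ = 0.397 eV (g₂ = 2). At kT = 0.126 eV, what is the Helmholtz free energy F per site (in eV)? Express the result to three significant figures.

-0.184 eV

Eᵢ/kT = 0, 2.1667, 3.1508.
Z = Σ gᵢe^(−Eᵢ/kT) = 4·e^(−0) + 2·e^(−2.1667) + 2·e^(−3.1508) = 4.0000 + 0.22911 + 0.085636 = 4.3147.
F = −kT ln Z = −0.126 × ln(4.3147) = −0.126 × 1.4620 = -0.184 eV.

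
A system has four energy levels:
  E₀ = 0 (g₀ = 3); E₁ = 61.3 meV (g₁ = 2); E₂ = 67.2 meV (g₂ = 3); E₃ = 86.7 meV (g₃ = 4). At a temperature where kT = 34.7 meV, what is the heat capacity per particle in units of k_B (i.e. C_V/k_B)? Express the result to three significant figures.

Eᵢ/kT = 0, 1.7666, 1.9366, 2.4986.
Z = Σ gᵢe^(−Eᵢ/kT) = 3·e^(−0) + 2·e^(−1.7666) + 3·e^(−1.9366) + 4·e^(−2.4986) = 3.0000 + 0.34183 + 0.43258 + 0.32880 = 4.1032.
⟨E⟩ = 19.139 meV, ⟨E²⟩ = 1391.5 meV².
C_V/k_B = (⟨E²⟩ − ⟨E⟩²)/(kT)² = (1391.5 − 366.30)/1204.1 = 0.851.

0.851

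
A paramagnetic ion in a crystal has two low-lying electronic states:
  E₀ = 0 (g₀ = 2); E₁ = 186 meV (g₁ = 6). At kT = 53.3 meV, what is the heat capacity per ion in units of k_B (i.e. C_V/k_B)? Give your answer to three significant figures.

0.936

Eᵢ/kT = 0, 3.4897.
Z = Σ gᵢe^(−Eᵢ/kT) = 2·e^(−0) + 6·e^(−3.4897) = 2.0000 + 0.18306 = 2.1831.
⟨E⟩ = 15.597 meV, ⟨E²⟩ = 2901.0 meV².
C_V/k_B = (⟨E²⟩ − ⟨E⟩²)/(kT)² = (2901.0 − 243.27)/2840.9 = 0.936.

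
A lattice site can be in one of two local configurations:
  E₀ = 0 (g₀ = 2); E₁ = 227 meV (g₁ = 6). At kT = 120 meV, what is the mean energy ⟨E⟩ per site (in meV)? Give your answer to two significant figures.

Eᵢ/kT = 0, 1.892.
Z = Σ gᵢe^(−Eᵢ/kT) = 2·e^(−0) + 6·e^(−1.892) = 2.000 + 0.9046 = 2.905.
⟨E⟩ = Σ Eᵢ gᵢe^(−Eᵢ/kT) / Z = (0·2.000 + 227·0.9046) / 2.905 = 71 meV.

71 meV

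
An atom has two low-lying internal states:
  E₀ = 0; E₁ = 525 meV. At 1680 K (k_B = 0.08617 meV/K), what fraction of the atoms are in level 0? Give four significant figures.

k_BT = 0.08617 × 1680 K = 144.766 meV.
Eᵢ/kT = 0, 3.62654.
Z = Σ e^(−Eᵢ/kT) = e^(−0) + e^(−3.62654) = 1.00000 + 0.0266081 = 1.02661.
P₀ = e^(−E₀/kT) / Z = 1.00000/1.02661 = 0.9741.

0.9741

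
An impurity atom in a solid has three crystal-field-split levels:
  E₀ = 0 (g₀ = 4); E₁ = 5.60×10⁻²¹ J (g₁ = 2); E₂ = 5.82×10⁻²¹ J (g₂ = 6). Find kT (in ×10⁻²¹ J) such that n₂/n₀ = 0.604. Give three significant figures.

n₂/n₀ = (g₂/g₀) exp[−(E₂−E₀)/kT] = 0.604.
⇒ (E₂−E₀)/kT = ln((6/4)/0.604) = ln(2.4834) = 0.90963.
kT = 5.82 ×10⁻²¹ J / 0.90963 = 6.40 ×10⁻²¹ J.

6.40 ×10⁻²¹ J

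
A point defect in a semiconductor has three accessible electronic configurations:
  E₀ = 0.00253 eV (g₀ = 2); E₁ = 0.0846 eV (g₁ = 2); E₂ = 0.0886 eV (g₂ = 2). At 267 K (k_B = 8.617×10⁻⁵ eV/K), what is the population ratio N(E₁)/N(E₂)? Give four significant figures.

k_BT = 8.617×10⁻⁵ × 267 K = 0.0230074 eV.
n₁/n₂ = (g₁/g₂) exp[−(E₁−E₂)/kT] = (2/2) × exp(−(-0.0040 eV)/(0.0230074 eV)) = (2/2) × exp(0.173857) = 1.190.

1.190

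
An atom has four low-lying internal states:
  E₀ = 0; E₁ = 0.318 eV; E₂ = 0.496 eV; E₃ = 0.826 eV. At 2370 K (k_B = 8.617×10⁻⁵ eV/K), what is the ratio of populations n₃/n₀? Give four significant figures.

0.01752

k_BT = 8.617×10⁻⁵ × 2370 K = 0.204223 eV.
n₃/n₀ = exp[−(E₃−E₀)/kT] = exp(−(0.826 eV)/(0.204223 eV)) = exp(-4.04460) = 0.01752.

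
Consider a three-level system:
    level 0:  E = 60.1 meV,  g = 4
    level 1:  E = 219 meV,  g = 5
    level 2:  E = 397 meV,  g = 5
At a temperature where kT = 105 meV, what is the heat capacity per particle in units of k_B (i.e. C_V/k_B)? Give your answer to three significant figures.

0.677

Eᵢ/kT = 0.57238, 2.0857, 3.7810.
Z = Σ gᵢe^(−Eᵢ/kT) = 4·e^(−0.57238) + 5·e^(−2.0857) + 5·e^(−3.7810) = 2.2567 + 0.62110 + 0.11400 = 2.9918.
⟨E⟩ = 105.93 meV, ⟨E²⟩ = 18687 meV².
C_V/k_B = (⟨E²⟩ − ⟨E⟩²)/(kT)² = (18687 − 11221)/11025 = 0.677.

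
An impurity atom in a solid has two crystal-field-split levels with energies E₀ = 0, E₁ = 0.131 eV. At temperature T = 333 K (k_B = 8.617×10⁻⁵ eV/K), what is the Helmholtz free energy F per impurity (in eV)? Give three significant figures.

-0.000297 eV

k_BT = 8.617×10⁻⁵ × 333 K = 0.028695 eV.
Eᵢ/kT = 0, 4.5653.
Z = Σ e^(−Eᵢ/kT) = e^(−0) + e^(−4.5653) = 1.0000 + 0.010407 = 1.0104.
F = −kT ln Z = −0.028695 × ln(1.0104) = −0.028695 × 0.010346 = -0.000297 eV.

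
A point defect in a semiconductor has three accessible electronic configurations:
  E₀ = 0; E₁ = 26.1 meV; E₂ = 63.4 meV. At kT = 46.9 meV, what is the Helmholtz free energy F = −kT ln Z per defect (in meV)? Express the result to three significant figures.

Eᵢ/kT = 0, 0.55650, 1.3518.
Z = Σ e^(−Eᵢ/kT) = e^(−0) + e^(−0.55650) + e^(−1.3518) = 1.0000 + 0.57321 + 0.25877 = 1.8320.
F = −kT ln Z = −46.9 × ln(1.8320) = −46.9 × 0.60541 = -28.4 meV.

-28.4 meV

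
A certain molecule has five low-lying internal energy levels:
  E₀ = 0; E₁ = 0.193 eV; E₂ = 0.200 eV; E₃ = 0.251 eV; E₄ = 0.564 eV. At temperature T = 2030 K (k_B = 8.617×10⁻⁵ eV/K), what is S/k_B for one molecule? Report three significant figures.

1.28

k_BT = 8.617×10⁻⁵ × 2030 K = 0.17493 eV.
Eᵢ/kT = 0, 1.1033, 1.1433, 1.4349, 3.2241.
Z = Σ e^(−Eᵢ/kT) = e^(−0) + e^(−1.1033) + e^(−1.1433) + e^(−1.4349) + e^(−3.2241) = 1.0000 + 0.33177 + 0.31877 + 0.23814 + 0.039792 = 1.9285.
⟨E⟩ = Σ EᵢPᵢ = 0.10889 eV.
S/k_B = ln Z + ⟨E⟩/kT = ln(1.9285) + 0.10889/0.17493 = 0.65674 + 0.62248 = 1.28.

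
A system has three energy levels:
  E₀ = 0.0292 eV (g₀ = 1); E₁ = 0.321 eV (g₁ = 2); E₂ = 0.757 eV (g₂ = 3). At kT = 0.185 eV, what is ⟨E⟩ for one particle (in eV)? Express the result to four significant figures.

0.1401 eV

Eᵢ/kT = 0.157838, 1.73514, 4.09189.
Z = Σ gᵢe^(−Eᵢ/kT) = 1·e^(−0.157838) + 2·e^(−1.73514) + 3·e^(−4.09189) = 0.853988 + 0.352751 + 0.0501229 = 1.25686.
⟨E⟩ = Σ Eᵢ gᵢe^(−Eᵢ/kT) / Z = (0.0292·0.853988 + 0.321·0.352751 + 0.757·0.0501229) / 1.25686 = 0.1401 eV.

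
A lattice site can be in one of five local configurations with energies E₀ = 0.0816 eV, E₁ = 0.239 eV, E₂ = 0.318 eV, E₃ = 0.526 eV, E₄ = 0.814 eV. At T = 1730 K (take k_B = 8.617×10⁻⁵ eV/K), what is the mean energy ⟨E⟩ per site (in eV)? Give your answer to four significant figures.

0.1630 eV

k_BT = 8.617×10⁻⁵ × 1730 K = 0.149074 eV.
Eᵢ/kT = 0.547379, 1.60323, 2.13317, 3.52845, 5.46038.
Z = Σ e^(−Eᵢ/kT) = e^(−0.547379) + e^(−1.60323) + e^(−2.13317) + e^(−3.52845) + e^(−5.46038) = 0.578464 + 0.201245 + 0.118461 + 0.0293504 + 0.00425194 = 0.931772.
⟨E⟩ = Σ Eᵢ e^(−Eᵢ/kT) / Z = (0.0816·0.578464 + 0.239·0.201245 + 0.318·0.118461 + 0.526·0.0293504 + 0.814·0.00425194) / 0.931772 = 0.1630 eV.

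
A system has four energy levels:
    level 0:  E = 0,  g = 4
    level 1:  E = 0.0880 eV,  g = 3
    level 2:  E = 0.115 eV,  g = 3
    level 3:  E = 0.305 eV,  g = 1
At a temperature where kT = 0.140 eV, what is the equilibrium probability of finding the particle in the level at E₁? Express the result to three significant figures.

Eᵢ/kT = 0, 0.62857, 0.82143, 2.1786.
Z = Σ gᵢe^(−Eᵢ/kT) = 4·e^(−0) + 3·e^(−0.62857) + 3·e^(−0.82143) + 1·e^(−2.1786) = 4.0000 + 1.6001 + 1.3194 + 0.11320 = 7.0327.
P₁ = g₁ e^(−E₁/kT) / Z = 1.6001/7.0327 = 0.228.

0.228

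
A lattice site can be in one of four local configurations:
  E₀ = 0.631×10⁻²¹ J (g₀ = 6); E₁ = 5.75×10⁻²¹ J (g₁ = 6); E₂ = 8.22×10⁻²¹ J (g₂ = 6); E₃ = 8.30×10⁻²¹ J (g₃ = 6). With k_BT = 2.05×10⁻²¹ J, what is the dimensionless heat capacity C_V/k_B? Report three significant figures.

Eᵢ/kT = 0.30780, 2.8049, 4.0098, 4.0488.
Z = Σ gᵢe^(−Eᵢ/kT) = 6·e^(−0.30780) + 6·e^(−2.8049) + 6·e^(−4.0098) + 6·e^(−4.0488) = 4.4104 + 0.36308 + 0.10882 + 0.10466 = 4.9870.
⟨E⟩ = 1.3302, ⟨E²⟩ = 5.6794.
C_V/k_B = (⟨E²⟩ − ⟨E⟩²)/(kT)² = (5.6794 − 1.7694)/4.2025 = 0.930.

0.930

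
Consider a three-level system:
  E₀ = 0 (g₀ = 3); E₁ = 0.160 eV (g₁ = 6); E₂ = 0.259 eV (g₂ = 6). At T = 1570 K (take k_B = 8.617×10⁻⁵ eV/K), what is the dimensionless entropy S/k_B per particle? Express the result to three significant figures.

k_BT = 8.617×10⁻⁵ × 1570 K = 0.13529 eV.
Eᵢ/kT = 0, 1.1826, 1.9144.
Z = Σ gᵢe^(−Eᵢ/kT) = 3·e^(−0) + 6·e^(−1.1826) + 6·e^(−1.9144) = 3.0000 + 1.8389 + 0.88458 = 5.7235.
⟨E⟩ = Σ EᵢPᵢ = 0.091435 eV.
S/k_B = ln Z + ⟨E⟩/kT = ln(5.7235) + 0.091435/0.13529 = 1.7446 + 0.67584 = 2.42.

2.42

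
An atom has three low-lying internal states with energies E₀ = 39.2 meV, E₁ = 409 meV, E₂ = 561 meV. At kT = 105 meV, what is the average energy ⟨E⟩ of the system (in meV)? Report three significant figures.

Eᵢ/kT = 0.37333, 3.8952, 5.3429.
Z = Σ e^(−Eᵢ/kT) = e^(−0.37333) + e^(−3.8952) + e^(−5.3429) = 0.68844 + 0.020339 + 0.0047820 = 0.71356.
⟨E⟩ = Σ Eᵢ e^(−Eᵢ/kT) / Z = (39.2·0.68844 + 409·0.020339 + 561·0.0047820) / 0.71356 = 53.2 meV.

53.2 meV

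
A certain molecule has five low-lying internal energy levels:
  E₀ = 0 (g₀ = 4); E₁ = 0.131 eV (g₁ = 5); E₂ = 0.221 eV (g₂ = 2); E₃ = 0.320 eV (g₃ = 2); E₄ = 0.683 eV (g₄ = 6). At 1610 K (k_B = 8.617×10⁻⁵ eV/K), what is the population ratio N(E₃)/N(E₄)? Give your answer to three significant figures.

4.56

k_BT = 8.617×10⁻⁵ × 1610 K = 0.13873 eV.
n₃/n₄ = (g₃/g₄) exp[−(E₃−E₄)/kT] = (2/6) × exp(−(-0.363 eV)/(0.13873 eV)) = (2/6) × exp(2.6166) = 4.56.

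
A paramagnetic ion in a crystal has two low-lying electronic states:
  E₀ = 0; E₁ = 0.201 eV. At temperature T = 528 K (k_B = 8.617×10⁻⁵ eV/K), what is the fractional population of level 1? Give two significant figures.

k_BT = 8.617×10⁻⁵ × 528 K = 0.04550 eV.
Eᵢ/kT = 0, 4.418.
Z = Σ e^(−Eᵢ/kT) = e^(−0) + e^(−4.418) = 1.000 + 0.01206 = 1.012.
P₁ = e^(−E₁/kT) / Z = 0.01206/1.012 = 0.012.

0.012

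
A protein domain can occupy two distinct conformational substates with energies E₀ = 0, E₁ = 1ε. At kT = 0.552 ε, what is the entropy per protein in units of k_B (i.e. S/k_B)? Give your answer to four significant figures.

Eᵢ/kT = 0, 1.81159.
Z = Σ e^(−Eᵢ/kT) = e^(−0) + e^(−1.81159) = 1.00000 + 0.163394 = 1.16339.
⟨E⟩ = Σ EᵢPᵢ = 0.140446 ε.
S/k_B = ln Z + ⟨E⟩/kT = ln(1.16339) + 0.140446/0.552 = 0.151338 + 0.254431 = 0.4058.

0.4058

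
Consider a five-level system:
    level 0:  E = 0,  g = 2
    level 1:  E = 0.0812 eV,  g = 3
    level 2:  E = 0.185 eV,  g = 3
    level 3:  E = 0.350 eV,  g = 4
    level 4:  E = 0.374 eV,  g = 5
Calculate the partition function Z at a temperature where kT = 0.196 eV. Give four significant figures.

Z = 6.562

Eᵢ/kT = 0, 0.414286, 0.943878, 1.78571, 1.90816.
Z = Σ gᵢe^(−Eᵢ/kT) = 2·e^(−0) + 3·e^(−0.414286) + 3·e^(−0.943878) + 4·e^(−1.78571) + 5·e^(−1.90816) = 2.00000 + 1.98244 + 1.16735 + 0.670712 + 0.741766 = 6.56227.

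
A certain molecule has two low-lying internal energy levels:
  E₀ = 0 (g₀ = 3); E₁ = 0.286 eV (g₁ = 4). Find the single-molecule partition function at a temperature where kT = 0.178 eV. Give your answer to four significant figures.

Z = 3.802

Eᵢ/kT = 0, 1.60674.
Z = Σ gᵢe^(−Eᵢ/kT) = 3·e^(−0) + 4·e^(−1.60674) = 3.00000 + 0.802161 = 3.80216.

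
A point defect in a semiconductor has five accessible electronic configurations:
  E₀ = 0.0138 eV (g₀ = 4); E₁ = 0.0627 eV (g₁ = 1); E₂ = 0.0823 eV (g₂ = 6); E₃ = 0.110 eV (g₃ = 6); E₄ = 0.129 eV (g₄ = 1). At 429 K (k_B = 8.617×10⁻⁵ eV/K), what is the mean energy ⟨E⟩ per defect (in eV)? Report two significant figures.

0.036 eV

k_BT = 8.617×10⁻⁵ × 429 K = 0.03697 eV.
Eᵢ/kT = 0.3733, 1.696, 2.226, 2.975, 3.489.
Z = Σ gᵢe^(−Eᵢ/kT) = 4·e^(−0.3733) + 1·e^(−1.696) + 6·e^(−2.226) + 6·e^(−2.975) + 1·e^(−3.489) = 2.754 + 0.1834 + 0.6478 + 0.3063 + 0.03053 = 3.922.
⟨E⟩ = Σ Eᵢ gᵢe^(−Eᵢ/kT) / Z = (0.0138·2.754 + 0.0627·0.1834 + 0.0823·0.6478 + 0.110·0.3063 + 0.129·0.03053) / 3.922 = 0.036 eV.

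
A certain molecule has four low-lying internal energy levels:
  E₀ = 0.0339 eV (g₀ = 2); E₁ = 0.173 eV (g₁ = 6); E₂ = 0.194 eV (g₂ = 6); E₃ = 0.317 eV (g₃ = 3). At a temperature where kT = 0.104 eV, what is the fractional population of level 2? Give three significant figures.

Eᵢ/kT = 0.32596, 1.6635, 1.8654, 3.0481.
Z = Σ gᵢe^(−Eᵢ/kT) = 2·e^(−0.32596) + 6·e^(−1.6635) + 6·e^(−1.8654) + 3·e^(−3.0481) = 1.4437 + 1.1368 + 0.92901 + 0.14235 = 3.6519.
P₂ = g₂ e^(−E₂/kT) / Z = 0.92901/3.6519 = 0.254.

0.254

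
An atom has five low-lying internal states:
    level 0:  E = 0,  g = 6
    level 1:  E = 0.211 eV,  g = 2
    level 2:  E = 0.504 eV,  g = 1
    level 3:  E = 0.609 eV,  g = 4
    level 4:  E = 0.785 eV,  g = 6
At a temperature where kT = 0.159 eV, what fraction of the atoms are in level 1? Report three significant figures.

0.0792

Eᵢ/kT = 0, 1.3270, 3.1698, 3.8302, 4.9371.
Z = Σ gᵢe^(−Eᵢ/kT) = 6·e^(−0) + 2·e^(−1.3270) + 1·e^(−3.1698) + 4·e^(−3.8302) + 6·e^(−4.9371) = 6.0000 + 0.53054 + 0.042012 + 0.086821 + 0.043052 = 6.7024.
P₁ = g₁ e^(−E₁/kT) / Z = 0.53054/6.7024 = 0.0792.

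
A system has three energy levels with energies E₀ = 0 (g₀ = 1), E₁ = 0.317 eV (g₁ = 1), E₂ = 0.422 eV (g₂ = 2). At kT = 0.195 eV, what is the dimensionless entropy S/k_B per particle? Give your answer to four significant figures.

0.9280

Eᵢ/kT = 0, 1.62564, 2.16410.
Z = Σ gᵢe^(−Eᵢ/kT) = 1·e^(−0) + 1·e^(−1.62564) + 2·e^(−2.16410) = 1.00000 + 0.196786 + 0.229707 = 1.42649.
⟨E⟩ = Σ EᵢPᵢ = 0.111685 eV.
S/k_B = ln Z + ⟨E⟩/kT = ln(1.42649) + 0.111685/0.195 = 0.355217 + 0.572744 = 0.9280.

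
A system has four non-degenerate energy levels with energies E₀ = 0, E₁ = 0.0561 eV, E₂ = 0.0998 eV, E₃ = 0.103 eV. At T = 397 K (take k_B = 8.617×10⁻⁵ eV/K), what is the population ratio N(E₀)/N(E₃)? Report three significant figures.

k_BT = 8.617×10⁻⁵ × 397 K = 0.034209 eV.
n₀/n₃ = exp[−(E₀−E₃)/kT] = exp(−(-0.103 eV)/(0.034209 eV)) = exp(3.0109) = 20.3.

20.3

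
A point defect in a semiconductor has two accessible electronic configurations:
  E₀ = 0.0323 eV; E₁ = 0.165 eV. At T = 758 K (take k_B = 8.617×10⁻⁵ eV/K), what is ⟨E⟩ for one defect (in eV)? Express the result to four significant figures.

0.04768 eV

k_BT = 8.617×10⁻⁵ × 758 K = 0.0653169 eV.
Eᵢ/kT = 0.494512, 2.52615.
Z = Σ e^(−Eᵢ/kT) = e^(−0.494512) + e^(−2.52615) = 0.609868 + 0.0799663 = 0.689834.
⟨E⟩ = Σ Eᵢ e^(−Eᵢ/kT) / Z = (0.0323·0.609868 + 0.165·0.0799663) / 0.689834 = 0.04768 eV.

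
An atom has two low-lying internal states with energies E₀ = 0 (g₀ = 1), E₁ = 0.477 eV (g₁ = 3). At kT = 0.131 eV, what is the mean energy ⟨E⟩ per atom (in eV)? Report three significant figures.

Eᵢ/kT = 0, 3.6412.
Z = Σ gᵢe^(−Eᵢ/kT) = 1·e^(−0) + 3·e^(−3.6412) = 1.0000 + 0.078663 = 1.0787.
⟨E⟩ = Σ Eᵢ gᵢe^(−Eᵢ/kT) / Z = (0·1.0000 + 0.477·0.078663) / 1.0787 = 0.0348 eV.

0.0348 eV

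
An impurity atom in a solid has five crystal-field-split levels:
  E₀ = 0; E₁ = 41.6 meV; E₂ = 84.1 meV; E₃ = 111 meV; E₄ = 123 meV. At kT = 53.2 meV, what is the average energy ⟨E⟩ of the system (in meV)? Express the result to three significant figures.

33.0 meV

Eᵢ/kT = 0, 0.78195, 1.5808, 2.0865, 2.3120.
Z = Σ e^(−Eᵢ/kT) = e^(−0) + e^(−0.78195) + e^(−1.5808) + e^(−2.0865) + e^(−2.3120) = 1.0000 + 0.45751 + 0.20581 + 0.12412 + 0.099063 = 1.8865.
⟨E⟩ = Σ Eᵢ e^(−Eᵢ/kT) / Z = (0·1.0000 + 41.6·0.45751 + 84.1·0.20581 + 111·0.12412 + 123·0.099063) / 1.8865 = 33.0 meV.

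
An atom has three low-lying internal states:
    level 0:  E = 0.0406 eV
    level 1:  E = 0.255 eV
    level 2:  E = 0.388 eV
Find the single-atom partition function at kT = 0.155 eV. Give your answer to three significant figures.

Z = 1.04

Eᵢ/kT = 0.26194, 1.6452, 2.5032.
Z = Σ e^(−Eᵢ/kT) = e^(−0.26194) + e^(−1.6452) + e^(−2.5032) = 0.76956 + 0.19297 + 0.081823 = 1.0444.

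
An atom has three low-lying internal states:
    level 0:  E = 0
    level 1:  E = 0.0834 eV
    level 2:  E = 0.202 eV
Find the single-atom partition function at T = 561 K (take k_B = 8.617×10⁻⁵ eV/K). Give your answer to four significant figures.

k_BT = 8.617×10⁻⁵ × 561 K = 0.0483414 eV.
Eᵢ/kT = 0, 1.72523, 4.17861.
Z = Σ e^(−Eᵢ/kT) = e^(−0) + e^(−1.72523) + e^(−4.17861) = 1.00000 + 0.178132 + 0.0153198 = 1.19345.

Z = 1.193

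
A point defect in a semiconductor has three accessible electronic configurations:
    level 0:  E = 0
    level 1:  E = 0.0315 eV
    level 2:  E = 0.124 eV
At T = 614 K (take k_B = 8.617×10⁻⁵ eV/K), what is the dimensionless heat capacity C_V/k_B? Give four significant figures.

k_BT = 8.617×10⁻⁵ × 614 K = 0.0529084 eV.
Eᵢ/kT = 0, 0.595369, 2.34367.
Z = Σ e^(−Eᵢ/kT) = e^(−0) + e^(−0.595369) + e^(−2.34367) = 1.00000 + 0.551359 + 0.0959748 = 1.64733.
⟨E⟩ = 0.0177673 eV, ⟨E²⟩ = 0.00122792 eV².
C_V/k_B = (⟨E²⟩ − ⟨E⟩²)/(kT)² = (0.00122792 − 0.000315677)/0.00279930 = 0.3259.

0.3259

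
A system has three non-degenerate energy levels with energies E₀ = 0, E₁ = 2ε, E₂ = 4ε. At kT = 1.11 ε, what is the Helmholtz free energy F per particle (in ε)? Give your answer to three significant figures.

Eᵢ/kT = 0, 1.8018, 3.6036.
Z = Σ e^(−Eᵢ/kT) = e^(−0) + e^(−1.8018) + e^(−3.6036) = 1.0000 + 0.16500 + 0.027226 = 1.1922.
F = −kT ln Z = −1.11 × ln(1.1922) = −1.11 × 0.17580 = -0.195 ε.

-0.195 ε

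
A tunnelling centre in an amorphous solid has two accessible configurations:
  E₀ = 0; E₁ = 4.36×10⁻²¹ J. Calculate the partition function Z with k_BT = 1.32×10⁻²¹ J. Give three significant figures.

Z = 1.04

Eᵢ/kT = 0, 3.3030.
Z = Σ e^(−Eᵢ/kT) = e^(−0) + e^(−3.3030) = 1.0000 + 0.036773 = 1.0368.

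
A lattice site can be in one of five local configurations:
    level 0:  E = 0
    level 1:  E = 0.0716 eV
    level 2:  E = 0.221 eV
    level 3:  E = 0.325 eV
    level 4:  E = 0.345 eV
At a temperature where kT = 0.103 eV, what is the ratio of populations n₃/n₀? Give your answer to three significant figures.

n₃/n₀ = exp[−(E₃−E₀)/kT] = exp(−(0.325 eV)/(0.103 eV)) = exp(-3.1553) = 0.0426.

0.0426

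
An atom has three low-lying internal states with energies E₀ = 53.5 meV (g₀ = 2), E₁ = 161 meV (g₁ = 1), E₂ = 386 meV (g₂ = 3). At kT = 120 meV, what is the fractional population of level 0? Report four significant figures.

0.7704

Eᵢ/kT = 0.445833, 1.34167, 3.21667.
Z = Σ gᵢe^(−Eᵢ/kT) = 2·e^(−0.445833) + 1·e^(−1.34167) + 3·e^(−3.21667) = 1.28058 + 0.261409 + 0.120265 = 1.66225.
P₀ = g₀ e^(−E₀/kT) / Z = 1.28058/1.66225 = 0.7704.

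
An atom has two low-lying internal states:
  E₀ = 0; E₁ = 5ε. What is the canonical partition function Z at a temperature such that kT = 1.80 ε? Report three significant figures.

Eᵢ/kT = 0, 2.7778.
Z = Σ e^(−Eᵢ/kT) = e^(−0) + e^(−2.7778) = 1.0000 + 0.062175 = 1.0622.

Z = 1.06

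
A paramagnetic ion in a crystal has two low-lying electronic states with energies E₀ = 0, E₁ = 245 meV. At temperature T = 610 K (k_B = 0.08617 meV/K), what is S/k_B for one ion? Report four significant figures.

k_BT = 0.08617 × 610 K = 52.5637 meV.
Eᵢ/kT = 0, 4.66101.
Z = Σ e^(−Eᵢ/kT) = e^(−0) + e^(−4.66101) = 1.00000 + 0.00945691 = 1.00946.
⟨E⟩ = Σ EᵢPᵢ = 2.29523 meV.
S/k_B = ln Z + ⟨E⟩/kT = ln(1.00946) + 2.29523/52.5637 = 0.00941553 + 0.0436657 = 0.05308.

0.05308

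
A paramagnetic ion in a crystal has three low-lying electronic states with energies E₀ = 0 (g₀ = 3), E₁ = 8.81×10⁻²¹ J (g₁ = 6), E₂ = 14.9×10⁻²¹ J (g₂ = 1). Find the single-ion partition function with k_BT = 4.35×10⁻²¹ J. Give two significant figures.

Eᵢ/kT = 0, 2.025, 3.425.
Z = Σ gᵢe^(−Eᵢ/kT) = 3·e^(−0) + 6·e^(−2.025) + 1·e^(−3.425) = 3.000 + 0.7920 + 0.03255 = 3.825.

Z = 3.8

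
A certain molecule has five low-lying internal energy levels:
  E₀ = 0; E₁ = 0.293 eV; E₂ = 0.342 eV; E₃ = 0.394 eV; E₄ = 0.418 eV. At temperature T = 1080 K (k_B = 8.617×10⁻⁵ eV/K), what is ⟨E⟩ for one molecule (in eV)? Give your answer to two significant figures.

0.029 eV

k_BT = 8.617×10⁻⁵ × 1080 K = 0.09306 eV.
Eᵢ/kT = 0, 3.149, 3.675, 4.234, 4.492.
Z = Σ e^(−Eᵢ/kT) = e^(−0) + e^(−3.149) + e^(−3.675) + e^(−4.234) + e^(−4.492) = 1.000 + 0.04290 + 0.02535 + 0.01449 + 0.01120 = 1.094.
⟨E⟩ = Σ Eᵢ e^(−Eᵢ/kT) / Z = (0·1.000 + 0.293·0.04290 + 0.342·0.02535 + 0.394·0.01449 + 0.418·0.01120) / 1.094 = 0.029 eV.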